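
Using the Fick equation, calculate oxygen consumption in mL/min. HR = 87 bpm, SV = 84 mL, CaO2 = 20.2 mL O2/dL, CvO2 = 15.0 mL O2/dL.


CO = HR*SV = 87*84/1000 = 7.308 L/min
a-v O2 diff = 20.2 - 15.0 = 5.2 mL/dL
VO2 = CO * (CaO2-CvO2) * 10 dL/L
VO2 = 7.308 * 5.2 * 10
VO2 = 380 mL/min


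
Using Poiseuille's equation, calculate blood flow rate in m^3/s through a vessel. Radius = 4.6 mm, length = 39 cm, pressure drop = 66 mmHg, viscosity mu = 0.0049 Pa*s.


Q = pi*r^4*dP / (8*mu*L)
r = 0.0046 m, L = 0.39 m
dP = 66 mmHg = 8799.252 Pa
Q = 8.0961e-04 m^3/s


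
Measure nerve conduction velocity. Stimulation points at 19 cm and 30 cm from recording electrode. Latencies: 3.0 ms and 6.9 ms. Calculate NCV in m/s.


Distance = (30 - 19) / 100 = 0.11 m
dt = (6.9 - 3.0) / 1000 = 0.0039 s
NCV = dist / dt = 28.21 m/s


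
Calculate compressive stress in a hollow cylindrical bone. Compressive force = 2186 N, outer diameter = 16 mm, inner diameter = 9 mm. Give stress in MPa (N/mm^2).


A = pi*(r_o^2 - r_i^2)
r_o = 8 mm, r_i = 4.5 mm
A = 137.445 mm^2
sigma = F/A = 2186 / 137.445
sigma = 15.9 MPa


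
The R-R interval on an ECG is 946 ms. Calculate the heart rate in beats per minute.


HR = 60 / RR_interval(s)
RR = 946 ms = 0.946 s
HR = 60 / 0.946 = 63.42 bpm


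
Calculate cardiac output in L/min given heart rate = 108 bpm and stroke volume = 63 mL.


CO = HR * SV
CO = 108 * 63 / 1000
CO = 6.804 L/min


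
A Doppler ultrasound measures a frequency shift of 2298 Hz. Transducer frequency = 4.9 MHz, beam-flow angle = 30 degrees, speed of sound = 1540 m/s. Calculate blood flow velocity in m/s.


v = fd * c / (2 * f0 * cos(theta))
v = 2298 * 1540 / (2 * 4.9000e+06 * cos(30))
v = 0.417 m/s


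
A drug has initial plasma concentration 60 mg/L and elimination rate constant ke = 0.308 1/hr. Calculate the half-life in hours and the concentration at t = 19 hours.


t_half = ln(2) / ke = 0.693147 / 0.308 = 2.25 hr
C(t) = C0 * exp(-ke*t) = 60 * exp(-0.308*19)
C(19) = 0.1724 mg/L


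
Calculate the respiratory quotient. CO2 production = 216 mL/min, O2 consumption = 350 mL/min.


RQ = VCO2 / VO2
RQ = 216 / 350
RQ = 0.6171


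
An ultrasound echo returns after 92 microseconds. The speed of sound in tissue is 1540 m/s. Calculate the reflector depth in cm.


depth = c * t / 2
t = 92 us = 9.2000e-05 s
depth = 1540 * 9.2000e-05 / 2
depth = 0.07084 m = 7.084 cm


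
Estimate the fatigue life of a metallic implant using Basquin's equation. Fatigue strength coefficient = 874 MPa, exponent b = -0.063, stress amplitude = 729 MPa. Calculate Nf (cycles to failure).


sigma_a = sigma_f' * (2Nf)^b
2Nf = (sigma_a/sigma_f')^(1/b)
2Nf = (729/874)^(1/-0.063)
2Nf = 17.804844
Nf = 8.902


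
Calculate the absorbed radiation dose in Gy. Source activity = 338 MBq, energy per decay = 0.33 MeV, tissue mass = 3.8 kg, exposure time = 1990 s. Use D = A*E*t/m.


A = 338 MBq = 3.3800e+08 Bq
E = 0.33 MeV = 5.2866e-14 J
D = A*E*t/m = 3.3800e+08*5.2866e-14*1990/3.8
D = 0.009358 Gy


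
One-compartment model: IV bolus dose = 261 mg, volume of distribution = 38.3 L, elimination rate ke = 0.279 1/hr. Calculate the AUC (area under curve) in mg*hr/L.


C0 = Dose/Vd = 261/38.3 = 6.81462 mg/L
AUC = C0/ke = 6.81462/0.279
AUC = 24.43 mg*hr/L


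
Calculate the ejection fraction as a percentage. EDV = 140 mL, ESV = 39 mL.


SV = EDV - ESV = 140 - 39 = 101 mL
EF = SV/EDV * 100 = 101/140 * 100
EF = 72.14%


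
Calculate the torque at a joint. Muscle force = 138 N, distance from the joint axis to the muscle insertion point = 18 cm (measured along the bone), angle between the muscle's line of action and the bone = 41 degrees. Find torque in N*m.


Torque = F * d * sin(theta)   (moment arm = d*sin(theta))
d = 18 cm = 0.18 m
Torque = 138 * 0.18 * sin(41)
Torque = 16.3 N*m


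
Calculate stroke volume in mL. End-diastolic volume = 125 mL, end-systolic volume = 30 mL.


SV = EDV - ESV
SV = 125 - 30
SV = 95 mL


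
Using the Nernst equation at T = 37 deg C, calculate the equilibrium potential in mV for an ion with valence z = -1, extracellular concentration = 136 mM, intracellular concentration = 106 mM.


E = (RT/(zF)) * ln(C_out/C_in)
T = 37 + 273.15 = 310.15 K
E = (8.314 * 310.15 / (-1 * 96485)) * ln(136/106)
E = -6.66 mV


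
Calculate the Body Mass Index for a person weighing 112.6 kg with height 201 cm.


BMI = weight / height^2
height = 201 cm = 2.01 m
BMI = 112.6 / 2.01^2
BMI = 27.87 kg/m^2


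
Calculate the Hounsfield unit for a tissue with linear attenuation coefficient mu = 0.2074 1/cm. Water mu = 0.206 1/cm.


HU = ((mu_tissue - mu_water) / mu_water) * 1000
HU = ((0.2074 - 0.206) / 0.206) * 1000
HU = 6.796


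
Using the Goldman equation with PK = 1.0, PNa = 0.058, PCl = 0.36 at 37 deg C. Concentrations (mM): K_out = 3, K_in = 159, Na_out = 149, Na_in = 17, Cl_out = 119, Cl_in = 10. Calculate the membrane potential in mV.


Vm = (RT/F)*ln((PK*Ko + PNa*Nao + PCl*Cli)/(PK*Ki + PNa*Nai + PCl*Clo))
Numer = 15.242, Denom = 202.826
Vm = -69.17 mV


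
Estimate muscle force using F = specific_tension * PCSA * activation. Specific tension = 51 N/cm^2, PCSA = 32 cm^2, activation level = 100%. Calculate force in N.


F = sigma * PCSA * activation
F = 51 * 32 * 1
F = 1632 N


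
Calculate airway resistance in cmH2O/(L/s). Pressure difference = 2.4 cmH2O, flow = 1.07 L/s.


R = dP / flow
R = 2.4 / 1.07
R = 2.243 cmH2O/(L/s)


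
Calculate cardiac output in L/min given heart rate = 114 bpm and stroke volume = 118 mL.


CO = HR * SV
CO = 114 * 118 / 1000
CO = 13.45 L/min


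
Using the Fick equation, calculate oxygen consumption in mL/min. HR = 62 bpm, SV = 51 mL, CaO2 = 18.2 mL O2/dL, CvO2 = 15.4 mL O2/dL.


CO = HR*SV = 62*51/1000 = 3.162 L/min
a-v O2 diff = 18.2 - 15.4 = 2.8 mL/dL
VO2 = CO * (CaO2-CvO2) * 10 dL/L
VO2 = 3.162 * 2.8 * 10
VO2 = 88.54 mL/min


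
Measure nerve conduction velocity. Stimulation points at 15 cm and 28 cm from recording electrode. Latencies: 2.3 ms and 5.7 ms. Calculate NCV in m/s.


Distance = (28 - 15) / 100 = 0.13 m
dt = (5.7 - 2.3) / 1000 = 0.0034 s
NCV = dist / dt = 38.24 m/s


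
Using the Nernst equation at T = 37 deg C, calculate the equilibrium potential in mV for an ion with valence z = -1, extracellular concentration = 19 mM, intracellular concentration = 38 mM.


E = (RT/(zF)) * ln(C_out/C_in)
T = 37 + 273.15 = 310.15 K
E = (8.314 * 310.15 / (-1 * 96485)) * ln(19/38)
E = 18.52 mV


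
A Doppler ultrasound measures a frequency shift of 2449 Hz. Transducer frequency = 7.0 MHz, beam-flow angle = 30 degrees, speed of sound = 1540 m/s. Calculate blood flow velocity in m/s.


v = fd * c / (2 * f0 * cos(theta))
v = 2449 * 1540 / (2 * 7.0000e+06 * cos(30))
v = 0.3111 m/s


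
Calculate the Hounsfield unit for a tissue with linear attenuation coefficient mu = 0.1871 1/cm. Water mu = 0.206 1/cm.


HU = ((mu_tissue - mu_water) / mu_water) * 1000
HU = ((0.1871 - 0.206) / 0.206) * 1000
HU = -91.75


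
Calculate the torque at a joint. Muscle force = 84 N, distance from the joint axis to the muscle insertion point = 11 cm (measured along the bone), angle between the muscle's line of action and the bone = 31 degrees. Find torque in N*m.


Torque = F * d * sin(theta)   (moment arm = d*sin(theta))
d = 11 cm = 0.11 m
Torque = 84 * 0.11 * sin(31)
Torque = 4.759 N*m


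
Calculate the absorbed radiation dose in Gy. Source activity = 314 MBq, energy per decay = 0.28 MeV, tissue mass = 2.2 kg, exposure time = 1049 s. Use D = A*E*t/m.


A = 314 MBq = 3.1400e+08 Bq
E = 0.28 MeV = 4.4856e-14 J
D = A*E*t/m = 3.1400e+08*4.4856e-14*1049/2.2
D = 0.006716 Gy


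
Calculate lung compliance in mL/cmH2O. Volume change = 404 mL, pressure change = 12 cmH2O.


C = dV / dP
C = 404 / 12
C = 33.67 mL/cmH2O


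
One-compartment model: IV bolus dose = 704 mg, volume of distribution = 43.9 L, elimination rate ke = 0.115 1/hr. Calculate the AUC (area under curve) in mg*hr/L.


C0 = Dose/Vd = 704/43.9 = 16.0364 mg/L
AUC = C0/ke = 16.0364/0.115
AUC = 139.4 mg*hr/L


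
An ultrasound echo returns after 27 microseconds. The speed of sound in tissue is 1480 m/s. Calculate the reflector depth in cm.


depth = c * t / 2
t = 27 us = 2.7000e-05 s
depth = 1480 * 2.7000e-05 / 2
depth = 0.01998 m = 1.998 cm


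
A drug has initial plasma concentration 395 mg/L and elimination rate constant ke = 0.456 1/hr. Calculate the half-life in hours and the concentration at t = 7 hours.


t_half = ln(2) / ke = 0.693147 / 0.456 = 1.52 hr
C(t) = C0 * exp(-ke*t) = 395 * exp(-0.456*7)
C(7) = 16.23 mg/L


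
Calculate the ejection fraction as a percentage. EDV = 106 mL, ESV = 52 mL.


SV = EDV - ESV = 106 - 52 = 54 mL
EF = SV/EDV * 100 = 54/106 * 100
EF = 50.94%


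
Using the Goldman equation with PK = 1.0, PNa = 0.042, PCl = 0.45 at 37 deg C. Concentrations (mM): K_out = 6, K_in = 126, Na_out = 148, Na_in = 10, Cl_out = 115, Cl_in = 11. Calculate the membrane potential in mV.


Vm = (RT/F)*ln((PK*Ko + PNa*Nao + PCl*Cli)/(PK*Ki + PNa*Nai + PCl*Clo))
Numer = 17.166, Denom = 178.17
Vm = -62.53 mV


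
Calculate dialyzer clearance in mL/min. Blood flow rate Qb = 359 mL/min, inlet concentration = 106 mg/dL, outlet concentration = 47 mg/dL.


K = Qb * (Cb_in - Cb_out) / Cb_in
K = 359 * (106 - 47) / 106
K = 199.8 mL/min


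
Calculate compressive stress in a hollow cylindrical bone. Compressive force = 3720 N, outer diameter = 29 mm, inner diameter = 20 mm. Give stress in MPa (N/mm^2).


A = pi*(r_o^2 - r_i^2)
r_o = 14.5 mm, r_i = 10 mm
A = 346.361 mm^2
sigma = F/A = 3720 / 346.361
sigma = 10.74 MPa


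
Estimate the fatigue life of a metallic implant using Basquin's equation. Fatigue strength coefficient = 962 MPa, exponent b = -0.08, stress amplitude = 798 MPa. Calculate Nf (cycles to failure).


sigma_a = sigma_f' * (2Nf)^b
2Nf = (sigma_a/sigma_f')^(1/b)
2Nf = (798/962)^(1/-0.08)
2Nf = 10.343137
Nf = 5.172


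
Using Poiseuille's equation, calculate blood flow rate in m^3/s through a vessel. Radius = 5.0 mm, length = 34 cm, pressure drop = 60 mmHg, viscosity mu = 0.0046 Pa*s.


Q = pi*r^4*dP / (8*mu*L)
r = 0.005 m, L = 0.34 m
dP = 60 mmHg = 7999.32 Pa
Q = 0.001255 m^3/s


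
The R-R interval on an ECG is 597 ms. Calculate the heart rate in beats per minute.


HR = 60 / RR_interval(s)
RR = 597 ms = 0.597 s
HR = 60 / 0.597 = 100.5 bpm


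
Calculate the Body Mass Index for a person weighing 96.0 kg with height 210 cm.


BMI = weight / height^2
height = 210 cm = 2.1 m
BMI = 96.0 / 2.1^2
BMI = 21.77 kg/m^2


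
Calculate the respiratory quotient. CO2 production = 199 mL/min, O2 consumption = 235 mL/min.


RQ = VCO2 / VO2
RQ = 199 / 235
RQ = 0.8468


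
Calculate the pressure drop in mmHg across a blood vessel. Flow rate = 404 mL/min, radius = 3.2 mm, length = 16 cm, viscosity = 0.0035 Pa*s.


dP = 8*mu*L*Q / (pi*r^4)
Q = 404 mL/min = 6.73333e-06 m^3/s
dP = 91.571 Pa = 91.571 / 133.322 mmHg = 0.6868 mmHg


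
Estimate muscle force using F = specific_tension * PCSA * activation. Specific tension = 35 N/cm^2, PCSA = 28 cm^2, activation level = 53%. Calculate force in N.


F = sigma * PCSA * activation
F = 35 * 28 * 0.53
F = 519.4 N


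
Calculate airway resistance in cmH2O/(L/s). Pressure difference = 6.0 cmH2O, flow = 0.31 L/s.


R = dP / flow
R = 6.0 / 0.31
R = 19.35 cmH2O/(L/s)


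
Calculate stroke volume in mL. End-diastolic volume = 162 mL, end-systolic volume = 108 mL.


SV = EDV - ESV
SV = 162 - 108
SV = 54 mL


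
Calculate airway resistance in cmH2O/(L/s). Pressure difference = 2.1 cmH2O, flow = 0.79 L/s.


R = dP / flow
R = 2.1 / 0.79
R = 2.658 cmH2O/(L/s)


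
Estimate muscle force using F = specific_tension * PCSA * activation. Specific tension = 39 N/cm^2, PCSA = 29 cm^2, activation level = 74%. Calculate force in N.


F = sigma * PCSA * activation
F = 39 * 29 * 0.74
F = 836.9 N


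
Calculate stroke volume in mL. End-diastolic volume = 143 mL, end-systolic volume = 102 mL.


SV = EDV - ESV
SV = 143 - 102
SV = 41 mL


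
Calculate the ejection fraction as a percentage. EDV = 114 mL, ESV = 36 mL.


SV = EDV - ESV = 114 - 36 = 78 mL
EF = SV/EDV * 100 = 78/114 * 100
EF = 68.42%


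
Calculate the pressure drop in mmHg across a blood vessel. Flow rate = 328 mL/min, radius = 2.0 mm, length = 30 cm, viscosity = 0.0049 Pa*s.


dP = 8*mu*L*Q / (pi*r^4)
Q = 328 mL/min = 5.46667e-06 m^3/s
dP = 1278.97 Pa = 1278.97 / 133.322 mmHg = 9.593 mmHg


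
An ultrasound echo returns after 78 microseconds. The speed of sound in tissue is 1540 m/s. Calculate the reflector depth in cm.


depth = c * t / 2
t = 78 us = 7.8000e-05 s
depth = 1540 * 7.8000e-05 / 2
depth = 0.06006 m = 6.006 cm


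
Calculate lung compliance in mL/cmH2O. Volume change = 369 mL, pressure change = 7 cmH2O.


C = dV / dP
C = 369 / 7
C = 52.71 mL/cmH2O


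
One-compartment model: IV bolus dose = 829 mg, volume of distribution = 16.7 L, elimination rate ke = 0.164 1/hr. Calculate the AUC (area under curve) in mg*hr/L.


C0 = Dose/Vd = 829/16.7 = 49.6407 mg/L
AUC = C0/ke = 49.6407/0.164
AUC = 302.7 mg*hr/L


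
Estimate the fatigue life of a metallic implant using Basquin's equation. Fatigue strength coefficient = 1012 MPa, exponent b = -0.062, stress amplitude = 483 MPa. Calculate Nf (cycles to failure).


sigma_a = sigma_f' * (2Nf)^b
2Nf = (sigma_a/sigma_f')^(1/b)
2Nf = (483/1012)^(1/-0.062)
2Nf = 151769.18
Nf = 7.588e+04


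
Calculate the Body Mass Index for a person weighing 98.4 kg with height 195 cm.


BMI = weight / height^2
height = 195 cm = 1.95 m
BMI = 98.4 / 1.95^2
BMI = 25.88 kg/m^2


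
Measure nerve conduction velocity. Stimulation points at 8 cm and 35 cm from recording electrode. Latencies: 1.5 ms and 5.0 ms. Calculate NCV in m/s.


Distance = (35 - 8) / 100 = 0.27 m
dt = (5.0 - 1.5) / 1000 = 0.0035 s
NCV = dist / dt = 77.14 m/s


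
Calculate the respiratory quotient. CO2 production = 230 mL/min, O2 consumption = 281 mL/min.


RQ = VCO2 / VO2
RQ = 230 / 281
RQ = 0.8185


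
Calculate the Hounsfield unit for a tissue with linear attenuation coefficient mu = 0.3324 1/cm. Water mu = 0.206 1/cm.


HU = ((mu_tissue - mu_water) / mu_water) * 1000
HU = ((0.3324 - 0.206) / 0.206) * 1000
HU = 613.6


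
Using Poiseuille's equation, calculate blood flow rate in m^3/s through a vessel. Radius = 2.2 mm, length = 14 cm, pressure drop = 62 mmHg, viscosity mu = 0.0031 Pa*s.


Q = pi*r^4*dP / (8*mu*L)
r = 0.0022 m, L = 0.14 m
dP = 62 mmHg = 8265.964 Pa
Q = 1.7521e-04 m^3/s


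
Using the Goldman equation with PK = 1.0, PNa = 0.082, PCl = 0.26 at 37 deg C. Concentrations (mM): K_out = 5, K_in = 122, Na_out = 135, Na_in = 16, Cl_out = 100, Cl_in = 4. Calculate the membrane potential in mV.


Vm = (RT/F)*ln((PK*Ko + PNa*Nao + PCl*Cli)/(PK*Ki + PNa*Nai + PCl*Clo))
Numer = 17.11, Denom = 149.312
Vm = -57.9 mV


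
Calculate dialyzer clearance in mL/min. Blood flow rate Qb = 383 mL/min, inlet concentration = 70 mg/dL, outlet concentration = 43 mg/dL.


K = Qb * (Cb_in - Cb_out) / Cb_in
K = 383 * (70 - 43) / 70
K = 147.7 mL/min


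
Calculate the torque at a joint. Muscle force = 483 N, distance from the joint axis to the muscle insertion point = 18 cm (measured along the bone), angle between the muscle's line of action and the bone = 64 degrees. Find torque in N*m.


Torque = F * d * sin(theta)   (moment arm = d*sin(theta))
d = 18 cm = 0.18 m
Torque = 483 * 0.18 * sin(64)
Torque = 78.14 N*m


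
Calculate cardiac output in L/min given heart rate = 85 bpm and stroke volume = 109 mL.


CO = HR * SV
CO = 85 * 109 / 1000
CO = 9.265 L/min


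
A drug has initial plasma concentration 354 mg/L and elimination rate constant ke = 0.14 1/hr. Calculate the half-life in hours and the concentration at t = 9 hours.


t_half = ln(2) / ke = 0.693147 / 0.14 = 4.951 hr
C(t) = C0 * exp(-ke*t) = 354 * exp(-0.14*9)
C(9) = 100.4 mg/L


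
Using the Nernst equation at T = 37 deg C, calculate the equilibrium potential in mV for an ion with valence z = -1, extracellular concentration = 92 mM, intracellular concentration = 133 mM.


E = (RT/(zF)) * ln(C_out/C_in)
T = 37 + 273.15 = 310.15 K
E = (8.314 * 310.15 / (-1 * 96485)) * ln(92/133)
E = 9.85 mV


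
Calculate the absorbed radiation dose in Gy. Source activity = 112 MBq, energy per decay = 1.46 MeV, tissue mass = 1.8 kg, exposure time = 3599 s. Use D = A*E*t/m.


A = 112 MBq = 1.1200e+08 Bq
E = 1.46 MeV = 2.33892e-13 J
D = A*E*t/m = 1.1200e+08*2.33892e-13*3599/1.8
D = 0.05238 Gy


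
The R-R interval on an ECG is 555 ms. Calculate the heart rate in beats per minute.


HR = 60 / RR_interval(s)
RR = 555 ms = 0.555 s
HR = 60 / 0.555 = 108.1 bpm


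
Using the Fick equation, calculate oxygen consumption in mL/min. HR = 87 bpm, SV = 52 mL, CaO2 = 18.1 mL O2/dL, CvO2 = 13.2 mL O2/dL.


CO = HR*SV = 87*52/1000 = 4.524 L/min
a-v O2 diff = 18.1 - 13.2 = 4.9 mL/dL
VO2 = CO * (CaO2-CvO2) * 10 dL/L
VO2 = 4.524 * 4.9 * 10
VO2 = 221.7 mL/min


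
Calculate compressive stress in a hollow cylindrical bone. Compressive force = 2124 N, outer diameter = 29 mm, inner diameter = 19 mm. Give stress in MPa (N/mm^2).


A = pi*(r_o^2 - r_i^2)
r_o = 14.5 mm, r_i = 9.5 mm
A = 376.991 mm^2
sigma = F/A = 2124 / 376.991
sigma = 5.634 MPa


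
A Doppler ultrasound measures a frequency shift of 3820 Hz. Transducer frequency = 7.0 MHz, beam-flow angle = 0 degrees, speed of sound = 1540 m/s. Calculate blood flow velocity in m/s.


v = fd * c / (2 * f0 * cos(theta))
v = 3820 * 1540 / (2 * 7.0000e+06 * cos(0))
v = 0.4202 m/s


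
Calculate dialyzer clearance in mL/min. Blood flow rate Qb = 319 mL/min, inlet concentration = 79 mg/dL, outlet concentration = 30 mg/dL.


K = Qb * (Cb_in - Cb_out) / Cb_in
K = 319 * (79 - 30) / 79
K = 197.9 mL/min


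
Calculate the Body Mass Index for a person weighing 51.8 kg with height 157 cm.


BMI = weight / height^2
height = 157 cm = 1.57 m
BMI = 51.8 / 1.57^2
BMI = 21.02 kg/m^2


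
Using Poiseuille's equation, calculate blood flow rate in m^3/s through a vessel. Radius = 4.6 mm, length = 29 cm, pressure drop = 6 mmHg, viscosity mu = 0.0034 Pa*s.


Q = pi*r^4*dP / (8*mu*L)
r = 0.0046 m, L = 0.29 m
dP = 6 mmHg = 799.932 Pa
Q = 1.4265e-04 m^3/s


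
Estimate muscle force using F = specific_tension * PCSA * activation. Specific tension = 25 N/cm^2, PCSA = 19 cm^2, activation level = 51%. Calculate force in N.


F = sigma * PCSA * activation
F = 25 * 19 * 0.51
F = 242.2 N


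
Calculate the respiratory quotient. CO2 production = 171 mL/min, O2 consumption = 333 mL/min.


RQ = VCO2 / VO2
RQ = 171 / 333
RQ = 0.5135


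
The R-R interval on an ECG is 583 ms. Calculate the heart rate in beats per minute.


HR = 60 / RR_interval(s)
RR = 583 ms = 0.583 s
HR = 60 / 0.583 = 102.9 bpm


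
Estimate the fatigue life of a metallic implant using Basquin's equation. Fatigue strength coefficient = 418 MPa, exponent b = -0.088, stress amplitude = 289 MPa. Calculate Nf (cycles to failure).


sigma_a = sigma_f' * (2Nf)^b
2Nf = (sigma_a/sigma_f')^(1/b)
2Nf = (289/418)^(1/-0.088)
2Nf = 66.274414
Nf = 33.14


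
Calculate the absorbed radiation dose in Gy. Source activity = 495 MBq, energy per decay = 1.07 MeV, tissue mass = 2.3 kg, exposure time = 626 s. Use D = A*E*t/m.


A = 495 MBq = 4.9500e+08 Bq
E = 1.07 MeV = 1.71414e-13 J
D = A*E*t/m = 4.9500e+08*1.71414e-13*626/2.3
D = 0.02309 Gy


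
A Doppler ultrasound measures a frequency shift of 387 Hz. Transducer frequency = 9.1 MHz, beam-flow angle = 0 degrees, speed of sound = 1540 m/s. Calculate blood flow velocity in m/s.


v = fd * c / (2 * f0 * cos(theta))
v = 387 * 1540 / (2 * 9.1000e+06 * cos(0))
v = 0.03275 m/s


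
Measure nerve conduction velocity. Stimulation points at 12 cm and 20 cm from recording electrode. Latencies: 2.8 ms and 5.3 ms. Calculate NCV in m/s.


Distance = (20 - 12) / 100 = 0.08 m
dt = (5.3 - 2.8) / 1000 = 0.0025 s
NCV = dist / dt = 32 m/s


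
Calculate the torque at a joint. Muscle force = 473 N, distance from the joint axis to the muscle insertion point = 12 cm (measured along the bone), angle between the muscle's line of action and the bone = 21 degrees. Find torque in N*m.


Torque = F * d * sin(theta)   (moment arm = d*sin(theta))
d = 12 cm = 0.12 m
Torque = 473 * 0.12 * sin(21)
Torque = 20.34 N*m


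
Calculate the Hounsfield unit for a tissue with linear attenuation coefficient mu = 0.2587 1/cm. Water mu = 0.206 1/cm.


HU = ((mu_tissue - mu_water) / mu_water) * 1000
HU = ((0.2587 - 0.206) / 0.206) * 1000
HU = 255.8


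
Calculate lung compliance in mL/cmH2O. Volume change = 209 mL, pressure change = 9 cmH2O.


C = dV / dP
C = 209 / 9
C = 23.22 mL/cmH2O


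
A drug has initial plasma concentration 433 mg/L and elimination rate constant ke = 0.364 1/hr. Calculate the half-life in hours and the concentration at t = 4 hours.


t_half = ln(2) / ke = 0.693147 / 0.364 = 1.904 hr
C(t) = C0 * exp(-ke*t) = 433 * exp(-0.364*4)
C(4) = 101 mg/L


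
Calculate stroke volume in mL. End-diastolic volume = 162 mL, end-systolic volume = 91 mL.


SV = EDV - ESV
SV = 162 - 91
SV = 71 mL


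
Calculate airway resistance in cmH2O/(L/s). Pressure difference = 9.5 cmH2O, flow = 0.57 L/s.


R = dP / flow
R = 9.5 / 0.57
R = 16.67 cmH2O/(L/s)


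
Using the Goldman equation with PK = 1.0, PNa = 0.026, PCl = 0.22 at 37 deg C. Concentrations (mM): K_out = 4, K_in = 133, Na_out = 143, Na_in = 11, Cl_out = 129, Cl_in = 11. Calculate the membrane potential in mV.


Vm = (RT/F)*ln((PK*Ko + PNa*Nao + PCl*Cli)/(PK*Ki + PNa*Nai + PCl*Clo))
Numer = 10.138, Denom = 161.666
Vm = -74.01 mV


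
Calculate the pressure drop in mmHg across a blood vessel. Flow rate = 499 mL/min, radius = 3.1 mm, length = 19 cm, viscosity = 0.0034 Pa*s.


dP = 8*mu*L*Q / (pi*r^4)
Q = 499 mL/min = 8.31667e-06 m^3/s
dP = 148.141 Pa = 148.141 / 133.322 mmHg = 1.111 mmHg


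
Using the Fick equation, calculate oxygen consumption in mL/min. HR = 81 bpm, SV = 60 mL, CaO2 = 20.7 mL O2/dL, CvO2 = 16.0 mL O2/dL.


CO = HR*SV = 81*60/1000 = 4.86 L/min
a-v O2 diff = 20.7 - 16.0 = 4.7 mL/dL
VO2 = CO * (CaO2-CvO2) * 10 dL/L
VO2 = 4.86 * 4.7 * 10
VO2 = 228.4 mL/min


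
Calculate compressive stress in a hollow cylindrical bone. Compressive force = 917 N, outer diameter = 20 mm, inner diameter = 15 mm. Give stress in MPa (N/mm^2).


A = pi*(r_o^2 - r_i^2)
r_o = 10 mm, r_i = 7.5 mm
A = 137.445 mm^2
sigma = F/A = 917 / 137.445
sigma = 6.672 MPa


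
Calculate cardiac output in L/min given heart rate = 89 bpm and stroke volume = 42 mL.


CO = HR * SV
CO = 89 * 42 / 1000
CO = 3.738 L/min


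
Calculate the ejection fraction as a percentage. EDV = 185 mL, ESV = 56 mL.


SV = EDV - ESV = 185 - 56 = 129 mL
EF = SV/EDV * 100 = 129/185 * 100
EF = 69.73%


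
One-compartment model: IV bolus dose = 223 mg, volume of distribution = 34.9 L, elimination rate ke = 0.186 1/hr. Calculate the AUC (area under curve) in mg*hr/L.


C0 = Dose/Vd = 223/34.9 = 6.38968 mg/L
AUC = C0/ke = 6.38968/0.186
AUC = 34.35 mg*hr/L


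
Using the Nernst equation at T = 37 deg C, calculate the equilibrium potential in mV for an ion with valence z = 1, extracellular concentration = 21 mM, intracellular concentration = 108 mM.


E = (RT/(zF)) * ln(C_out/C_in)
T = 37 + 273.15 = 310.15 K
E = (8.314 * 310.15 / (1 * 96485)) * ln(21/108)
E = -43.77 mV


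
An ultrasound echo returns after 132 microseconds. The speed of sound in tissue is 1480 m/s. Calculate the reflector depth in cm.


depth = c * t / 2
t = 132 us = 1.3200e-04 s
depth = 1480 * 1.3200e-04 / 2
depth = 0.09768 m = 9.768 cm


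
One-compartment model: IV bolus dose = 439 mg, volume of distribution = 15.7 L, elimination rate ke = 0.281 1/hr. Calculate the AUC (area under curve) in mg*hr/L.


C0 = Dose/Vd = 439/15.7 = 27.9618 mg/L
AUC = C0/ke = 27.9618/0.281
AUC = 99.51 mg*hr/L


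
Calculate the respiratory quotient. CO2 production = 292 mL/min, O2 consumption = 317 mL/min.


RQ = VCO2 / VO2
RQ = 292 / 317
RQ = 0.9211


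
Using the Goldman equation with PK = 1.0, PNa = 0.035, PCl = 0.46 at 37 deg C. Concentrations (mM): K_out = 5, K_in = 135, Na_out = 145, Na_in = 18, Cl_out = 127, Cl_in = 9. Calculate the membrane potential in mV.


Vm = (RT/F)*ln((PK*Ko + PNa*Nao + PCl*Cli)/(PK*Ki + PNa*Nai + PCl*Clo))
Numer = 14.215, Denom = 194.05
Vm = -69.85 mV


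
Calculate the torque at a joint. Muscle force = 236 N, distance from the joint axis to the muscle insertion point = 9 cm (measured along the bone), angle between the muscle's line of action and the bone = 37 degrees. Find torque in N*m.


Torque = F * d * sin(theta)   (moment arm = d*sin(theta))
d = 9 cm = 0.09 m
Torque = 236 * 0.09 * sin(37)
Torque = 12.78 N*m


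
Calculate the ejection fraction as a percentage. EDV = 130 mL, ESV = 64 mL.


SV = EDV - ESV = 130 - 64 = 66 mL
EF = SV/EDV * 100 = 66/130 * 100
EF = 50.77%


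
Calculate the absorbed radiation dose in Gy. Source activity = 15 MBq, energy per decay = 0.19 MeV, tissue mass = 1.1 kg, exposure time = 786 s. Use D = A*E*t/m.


A = 15 MBq = 1.5000e+07 Bq
E = 0.19 MeV = 3.0438e-14 J
D = A*E*t/m = 1.5000e+07*3.0438e-14*786/1.1
D = 3.2624e-04 Gy


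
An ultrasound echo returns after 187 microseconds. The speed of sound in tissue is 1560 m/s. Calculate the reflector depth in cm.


depth = c * t / 2
t = 187 us = 1.8700e-04 s
depth = 1560 * 1.8700e-04 / 2
depth = 0.14586 m = 14.586 cm


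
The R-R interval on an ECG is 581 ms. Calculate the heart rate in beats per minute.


HR = 60 / RR_interval(s)
RR = 581 ms = 0.581 s
HR = 60 / 0.581 = 103.3 bpm


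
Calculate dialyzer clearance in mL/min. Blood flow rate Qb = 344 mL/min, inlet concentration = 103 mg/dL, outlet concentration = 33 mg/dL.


K = Qb * (Cb_in - Cb_out) / Cb_in
K = 344 * (103 - 33) / 103
K = 233.8 mL/min


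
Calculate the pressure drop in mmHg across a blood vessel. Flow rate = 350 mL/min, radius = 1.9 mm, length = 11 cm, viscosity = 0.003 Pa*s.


dP = 8*mu*L*Q / (pi*r^4)
Q = 350 mL/min = 5.83333e-06 m^3/s
dP = 376.146 Pa = 376.146 / 133.322 mmHg = 2.821 mmHg


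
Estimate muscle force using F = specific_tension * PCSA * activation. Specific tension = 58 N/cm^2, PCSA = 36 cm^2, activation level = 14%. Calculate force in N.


F = sigma * PCSA * activation
F = 58 * 36 * 0.14
F = 292.3 N


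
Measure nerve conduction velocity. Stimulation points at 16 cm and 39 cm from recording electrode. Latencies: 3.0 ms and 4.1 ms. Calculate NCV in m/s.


Distance = (39 - 16) / 100 = 0.23 m
dt = (4.1 - 3.0) / 1000 = 0.0011 s
NCV = dist / dt = 209.1 m/s


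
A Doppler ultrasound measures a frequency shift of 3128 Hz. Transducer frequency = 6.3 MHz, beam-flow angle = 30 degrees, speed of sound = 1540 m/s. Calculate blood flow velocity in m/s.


v = fd * c / (2 * f0 * cos(theta))
v = 3128 * 1540 / (2 * 6.3000e+06 * cos(30))
v = 0.4415 m/s


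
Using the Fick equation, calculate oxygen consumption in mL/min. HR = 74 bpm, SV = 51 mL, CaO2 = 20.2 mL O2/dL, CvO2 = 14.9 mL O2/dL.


CO = HR*SV = 74*51/1000 = 3.774 L/min
a-v O2 diff = 20.2 - 14.9 = 5.3 mL/dL
VO2 = CO * (CaO2-CvO2) * 10 dL/L
VO2 = 3.774 * 5.3 * 10
VO2 = 200 mL/min


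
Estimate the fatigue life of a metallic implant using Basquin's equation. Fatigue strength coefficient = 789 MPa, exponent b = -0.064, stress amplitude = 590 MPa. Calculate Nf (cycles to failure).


sigma_a = sigma_f' * (2Nf)^b
2Nf = (sigma_a/sigma_f')^(1/b)
2Nf = (590/789)^(1/-0.064)
2Nf = 93.813533
Nf = 46.91


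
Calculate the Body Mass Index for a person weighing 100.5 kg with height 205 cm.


BMI = weight / height^2
height = 205 cm = 2.05 m
BMI = 100.5 / 2.05^2
BMI = 23.91 kg/m^2


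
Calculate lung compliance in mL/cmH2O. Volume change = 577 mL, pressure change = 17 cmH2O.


C = dV / dP
C = 577 / 17
C = 33.94 mL/cmH2O


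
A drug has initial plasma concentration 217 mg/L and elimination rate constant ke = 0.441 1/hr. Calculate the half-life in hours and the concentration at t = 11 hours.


t_half = ln(2) / ke = 0.693147 / 0.441 = 1.572 hr
C(t) = C0 * exp(-ke*t) = 217 * exp(-0.441*11)
C(11) = 1.697 mg/L


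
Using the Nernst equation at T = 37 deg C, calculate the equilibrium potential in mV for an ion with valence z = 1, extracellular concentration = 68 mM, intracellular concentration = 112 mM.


E = (RT/(zF)) * ln(C_out/C_in)
T = 37 + 273.15 = 310.15 K
E = (8.314 * 310.15 / (1 * 96485)) * ln(68/112)
E = -13.34 mV


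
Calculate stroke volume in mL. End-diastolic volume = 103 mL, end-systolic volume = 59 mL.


SV = EDV - ESV
SV = 103 - 59
SV = 44 mL


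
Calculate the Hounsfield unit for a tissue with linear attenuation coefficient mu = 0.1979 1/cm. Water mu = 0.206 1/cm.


HU = ((mu_tissue - mu_water) / mu_water) * 1000
HU = ((0.1979 - 0.206) / 0.206) * 1000
HU = -39.32


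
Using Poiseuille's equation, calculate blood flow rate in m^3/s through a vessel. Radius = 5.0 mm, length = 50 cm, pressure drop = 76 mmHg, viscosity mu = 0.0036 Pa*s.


Q = pi*r^4*dP / (8*mu*L)
r = 0.005 m, L = 0.5 m
dP = 76 mmHg = 10132.472 Pa
Q = 0.001382 m^3/s


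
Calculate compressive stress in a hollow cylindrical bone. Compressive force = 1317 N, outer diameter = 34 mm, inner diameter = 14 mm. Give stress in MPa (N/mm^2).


A = pi*(r_o^2 - r_i^2)
r_o = 17 mm, r_i = 7 mm
A = 753.982 mm^2
sigma = F/A = 1317 / 753.982
sigma = 1.747 MPa


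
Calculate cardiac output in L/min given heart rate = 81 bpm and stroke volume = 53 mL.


CO = HR * SV
CO = 81 * 53 / 1000
CO = 4.293 L/min


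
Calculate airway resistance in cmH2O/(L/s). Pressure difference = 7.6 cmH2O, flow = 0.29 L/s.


R = dP / flow
R = 7.6 / 0.29
R = 26.21 cmH2O/(L/s)


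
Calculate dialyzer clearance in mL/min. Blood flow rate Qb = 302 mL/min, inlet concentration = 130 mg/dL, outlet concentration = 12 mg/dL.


K = Qb * (Cb_in - Cb_out) / Cb_in
K = 302 * (130 - 12) / 130
K = 274.1 mL/min


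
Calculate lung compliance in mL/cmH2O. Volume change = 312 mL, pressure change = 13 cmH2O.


C = dV / dP
C = 312 / 13
C = 24 mL/cmH2O


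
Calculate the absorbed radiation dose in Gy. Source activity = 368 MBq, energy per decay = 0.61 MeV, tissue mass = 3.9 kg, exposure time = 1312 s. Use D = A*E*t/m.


A = 368 MBq = 3.6800e+08 Bq
E = 0.61 MeV = 9.7722e-14 J
D = A*E*t/m = 3.6800e+08*9.7722e-14*1312/3.9
D = 0.0121 Gy


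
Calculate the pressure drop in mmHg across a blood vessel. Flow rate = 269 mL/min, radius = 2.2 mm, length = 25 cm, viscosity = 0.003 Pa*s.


dP = 8*mu*L*Q / (pi*r^4)
Q = 269 mL/min = 4.48333e-06 m^3/s
dP = 365.52 Pa = 365.52 / 133.322 mmHg = 2.742 mmHg


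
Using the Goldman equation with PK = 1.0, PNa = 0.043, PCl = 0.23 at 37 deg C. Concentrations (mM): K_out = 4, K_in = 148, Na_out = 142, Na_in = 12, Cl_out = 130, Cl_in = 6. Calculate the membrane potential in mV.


Vm = (RT/F)*ln((PK*Ko + PNa*Nao + PCl*Cli)/(PK*Ki + PNa*Nai + PCl*Clo))
Numer = 11.486, Denom = 178.416
Vm = -73.31 mV


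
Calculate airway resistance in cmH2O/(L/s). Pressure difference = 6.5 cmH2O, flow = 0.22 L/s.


R = dP / flow
R = 6.5 / 0.22
R = 29.55 cmH2O/(L/s)


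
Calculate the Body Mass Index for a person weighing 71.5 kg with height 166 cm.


BMI = weight / height^2
height = 166 cm = 1.66 m
BMI = 71.5 / 1.66^2
BMI = 25.95 kg/m^2


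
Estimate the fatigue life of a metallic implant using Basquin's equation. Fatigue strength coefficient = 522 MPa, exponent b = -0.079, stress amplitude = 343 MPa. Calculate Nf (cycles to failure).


sigma_a = sigma_f' * (2Nf)^b
2Nf = (sigma_a/sigma_f')^(1/b)
2Nf = (343/522)^(1/-0.079)
2Nf = 203.49878
Nf = 101.7


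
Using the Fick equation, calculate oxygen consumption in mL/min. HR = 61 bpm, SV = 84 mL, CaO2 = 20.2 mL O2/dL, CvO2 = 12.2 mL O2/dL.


CO = HR*SV = 61*84/1000 = 5.124 L/min
a-v O2 diff = 20.2 - 12.2 = 8 mL/dL
VO2 = CO * (CaO2-CvO2) * 10 dL/L
VO2 = 5.124 * 8 * 10
VO2 = 409.9 mL/min


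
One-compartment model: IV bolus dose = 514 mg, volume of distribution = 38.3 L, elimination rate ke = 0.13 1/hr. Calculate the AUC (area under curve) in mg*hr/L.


C0 = Dose/Vd = 514/38.3 = 13.4204 mg/L
AUC = C0/ke = 13.4204/0.13
AUC = 103.2 mg*hr/L


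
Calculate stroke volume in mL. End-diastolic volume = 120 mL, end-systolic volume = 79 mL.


SV = EDV - ESV
SV = 120 - 79
SV = 41 mL


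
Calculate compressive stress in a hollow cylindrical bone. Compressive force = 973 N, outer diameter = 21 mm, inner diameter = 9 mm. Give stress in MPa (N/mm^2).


A = pi*(r_o^2 - r_i^2)
r_o = 10.5 mm, r_i = 4.5 mm
A = 282.743 mm^2
sigma = F/A = 973 / 282.743
sigma = 3.441 MPa


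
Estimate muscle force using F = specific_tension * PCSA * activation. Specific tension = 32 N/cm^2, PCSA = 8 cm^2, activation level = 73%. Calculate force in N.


F = sigma * PCSA * activation
F = 32 * 8 * 0.73
F = 186.9 N


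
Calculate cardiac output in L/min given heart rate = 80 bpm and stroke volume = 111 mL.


CO = HR * SV
CO = 80 * 111 / 1000
CO = 8.88 L/min


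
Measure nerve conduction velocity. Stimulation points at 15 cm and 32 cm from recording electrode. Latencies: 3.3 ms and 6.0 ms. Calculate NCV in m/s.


Distance = (32 - 15) / 100 = 0.17 m
dt = (6.0 - 3.3) / 1000 = 0.0027 s
NCV = dist / dt = 62.96 m/s


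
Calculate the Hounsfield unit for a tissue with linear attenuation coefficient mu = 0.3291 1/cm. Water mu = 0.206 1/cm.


HU = ((mu_tissue - mu_water) / mu_water) * 1000
HU = ((0.3291 - 0.206) / 0.206) * 1000
HU = 597.6


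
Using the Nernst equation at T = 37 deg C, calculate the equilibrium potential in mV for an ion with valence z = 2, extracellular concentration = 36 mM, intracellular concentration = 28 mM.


E = (RT/(zF)) * ln(C_out/C_in)
T = 37 + 273.15 = 310.15 K
E = (8.314 * 310.15 / (2 * 96485)) * ln(36/28)
E = 3.358 mV


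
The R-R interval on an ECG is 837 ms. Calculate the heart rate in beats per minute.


HR = 60 / RR_interval(s)
RR = 837 ms = 0.837 s
HR = 60 / 0.837 = 71.68 bpm


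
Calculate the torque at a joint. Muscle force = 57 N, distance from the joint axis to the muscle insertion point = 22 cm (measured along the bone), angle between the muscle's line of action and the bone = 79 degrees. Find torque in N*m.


Torque = F * d * sin(theta)   (moment arm = d*sin(theta))
d = 22 cm = 0.22 m
Torque = 57 * 0.22 * sin(79)
Torque = 12.31 N*m


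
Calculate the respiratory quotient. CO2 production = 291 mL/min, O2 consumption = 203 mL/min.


RQ = VCO2 / VO2
RQ = 291 / 203
RQ = 1.433


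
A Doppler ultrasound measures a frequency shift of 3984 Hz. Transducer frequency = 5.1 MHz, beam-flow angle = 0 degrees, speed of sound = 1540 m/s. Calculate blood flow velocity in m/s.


v = fd * c / (2 * f0 * cos(theta))
v = 3984 * 1540 / (2 * 5.1000e+06 * cos(0))
v = 0.6015 m/s


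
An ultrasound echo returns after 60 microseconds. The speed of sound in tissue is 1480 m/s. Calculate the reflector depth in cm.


depth = c * t / 2
t = 60 us = 6.0000e-05 s
depth = 1480 * 6.0000e-05 / 2
depth = 0.0444 m = 4.44 cm


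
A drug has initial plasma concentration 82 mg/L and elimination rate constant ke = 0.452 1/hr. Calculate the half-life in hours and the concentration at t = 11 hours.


t_half = ln(2) / ke = 0.693147 / 0.452 = 1.534 hr
C(t) = C0 * exp(-ke*t) = 82 * exp(-0.452*11)
C(11) = 0.5682 mg/L


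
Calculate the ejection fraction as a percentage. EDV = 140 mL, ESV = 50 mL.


SV = EDV - ESV = 140 - 50 = 90 mL
EF = SV/EDV * 100 = 90/140 * 100
EF = 64.29%


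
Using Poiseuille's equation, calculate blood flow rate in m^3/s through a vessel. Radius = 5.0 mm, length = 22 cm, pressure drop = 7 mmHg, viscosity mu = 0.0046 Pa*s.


Q = pi*r^4*dP / (8*mu*L)
r = 0.005 m, L = 0.22 m
dP = 7 mmHg = 933.254 Pa
Q = 2.2634e-04 m^3/s


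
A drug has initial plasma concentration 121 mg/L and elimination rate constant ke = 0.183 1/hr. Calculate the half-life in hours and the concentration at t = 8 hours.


t_half = ln(2) / ke = 0.693147 / 0.183 = 3.788 hr
C(t) = C0 * exp(-ke*t) = 121 * exp(-0.183*8)
C(8) = 27.99 mg/L


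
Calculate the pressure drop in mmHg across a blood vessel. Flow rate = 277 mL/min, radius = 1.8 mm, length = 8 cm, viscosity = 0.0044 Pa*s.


dP = 8*mu*L*Q / (pi*r^4)
Q = 277 mL/min = 4.61667e-06 m^3/s
dP = 394.205 Pa = 394.205 / 133.322 mmHg = 2.957 mmHg


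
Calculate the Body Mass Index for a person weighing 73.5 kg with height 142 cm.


BMI = weight / height^2
height = 142 cm = 1.42 m
BMI = 73.5 / 1.42^2
BMI = 36.45 kg/m^2


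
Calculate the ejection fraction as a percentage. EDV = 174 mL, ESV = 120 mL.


SV = EDV - ESV = 174 - 120 = 54 mL
EF = SV/EDV * 100 = 54/174 * 100
EF = 31.03%


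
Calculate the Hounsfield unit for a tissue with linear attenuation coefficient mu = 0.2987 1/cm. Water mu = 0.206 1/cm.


HU = ((mu_tissue - mu_water) / mu_water) * 1000
HU = ((0.2987 - 0.206) / 0.206) * 1000
HU = 450


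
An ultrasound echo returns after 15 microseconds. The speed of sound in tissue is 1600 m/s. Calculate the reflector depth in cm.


depth = c * t / 2
t = 15 us = 1.5000e-05 s
depth = 1600 * 1.5000e-05 / 2
depth = 0.012 m = 1.2 cm


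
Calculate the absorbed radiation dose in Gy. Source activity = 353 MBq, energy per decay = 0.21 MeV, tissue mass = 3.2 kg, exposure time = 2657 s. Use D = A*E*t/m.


A = 353 MBq = 3.5300e+08 Bq
E = 0.21 MeV = 3.3642e-14 J
D = A*E*t/m = 3.5300e+08*3.3642e-14*2657/3.2
D = 0.00986 Gy


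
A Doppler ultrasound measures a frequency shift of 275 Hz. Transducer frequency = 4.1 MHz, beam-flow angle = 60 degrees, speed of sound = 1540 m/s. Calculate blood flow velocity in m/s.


v = fd * c / (2 * f0 * cos(theta))
v = 275 * 1540 / (2 * 4.1000e+06 * cos(60))
v = 0.1033 m/s


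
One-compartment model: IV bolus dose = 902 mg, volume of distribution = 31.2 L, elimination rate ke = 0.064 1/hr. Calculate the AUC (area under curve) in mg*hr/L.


C0 = Dose/Vd = 902/31.2 = 28.9103 mg/L
AUC = C0/ke = 28.9103/0.064
AUC = 451.7 mg*hr/L


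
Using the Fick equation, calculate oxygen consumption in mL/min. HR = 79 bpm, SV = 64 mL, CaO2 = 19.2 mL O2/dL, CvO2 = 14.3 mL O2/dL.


CO = HR*SV = 79*64/1000 = 5.056 L/min
a-v O2 diff = 19.2 - 14.3 = 4.9 mL/dL
VO2 = CO * (CaO2-CvO2) * 10 dL/L
VO2 = 5.056 * 4.9 * 10
VO2 = 247.7 mL/min


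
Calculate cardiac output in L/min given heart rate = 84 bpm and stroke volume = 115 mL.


CO = HR * SV
CO = 84 * 115 / 1000
CO = 9.66 L/min


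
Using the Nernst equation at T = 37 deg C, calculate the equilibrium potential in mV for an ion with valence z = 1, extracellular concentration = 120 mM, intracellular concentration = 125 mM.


E = (RT/(zF)) * ln(C_out/C_in)
T = 37 + 273.15 = 310.15 K
E = (8.314 * 310.15 / (1 * 96485)) * ln(120/125)
E = -1.091 mV


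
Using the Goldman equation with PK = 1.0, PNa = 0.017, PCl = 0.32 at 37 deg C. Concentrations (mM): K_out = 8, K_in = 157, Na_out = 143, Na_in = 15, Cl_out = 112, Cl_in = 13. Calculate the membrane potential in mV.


Vm = (RT/F)*ln((PK*Ko + PNa*Nao + PCl*Cli)/(PK*Ki + PNa*Nai + PCl*Clo))
Numer = 14.591, Denom = 193.095
Vm = -69.03 mV


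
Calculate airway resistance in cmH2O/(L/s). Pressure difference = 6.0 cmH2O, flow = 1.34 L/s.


R = dP / flow
R = 6.0 / 1.34
R = 4.478 cmH2O/(L/s)


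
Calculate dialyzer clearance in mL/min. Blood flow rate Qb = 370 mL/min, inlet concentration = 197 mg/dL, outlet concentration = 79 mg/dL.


K = Qb * (Cb_in - Cb_out) / Cb_in
K = 370 * (197 - 79) / 197
K = 221.6 mL/min


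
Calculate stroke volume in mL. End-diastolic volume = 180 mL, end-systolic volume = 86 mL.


SV = EDV - ESV
SV = 180 - 86
SV = 94 mL
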